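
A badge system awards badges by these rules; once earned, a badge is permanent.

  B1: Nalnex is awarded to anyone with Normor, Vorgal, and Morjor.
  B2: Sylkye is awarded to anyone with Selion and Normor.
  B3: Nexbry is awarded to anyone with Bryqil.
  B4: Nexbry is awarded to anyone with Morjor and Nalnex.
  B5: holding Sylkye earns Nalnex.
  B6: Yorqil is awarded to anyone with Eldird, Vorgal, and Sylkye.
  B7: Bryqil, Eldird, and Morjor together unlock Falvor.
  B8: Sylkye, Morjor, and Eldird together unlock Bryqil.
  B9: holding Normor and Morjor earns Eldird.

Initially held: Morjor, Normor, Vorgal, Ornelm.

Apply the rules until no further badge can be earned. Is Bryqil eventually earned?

Bryqil would need Sylkye, Morjor, and Eldird (B8), but Sylkye is never earned.

No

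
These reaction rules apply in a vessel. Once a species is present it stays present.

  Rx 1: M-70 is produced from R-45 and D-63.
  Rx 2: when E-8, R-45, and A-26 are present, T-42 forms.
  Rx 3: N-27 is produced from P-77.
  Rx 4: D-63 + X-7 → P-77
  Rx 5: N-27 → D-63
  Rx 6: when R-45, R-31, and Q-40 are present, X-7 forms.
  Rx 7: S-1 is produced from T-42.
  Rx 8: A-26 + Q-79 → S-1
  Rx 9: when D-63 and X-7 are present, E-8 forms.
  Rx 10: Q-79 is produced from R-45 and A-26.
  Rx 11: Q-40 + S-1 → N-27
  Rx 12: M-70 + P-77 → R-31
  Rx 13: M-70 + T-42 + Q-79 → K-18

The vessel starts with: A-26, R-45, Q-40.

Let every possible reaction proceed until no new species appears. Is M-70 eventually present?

Yes

R-45 and A-26 present → Q-79 forms (Rx 10).
A-26 and Q-79 present → S-1 forms (Rx 8).
Q-40 and S-1 present → N-27 forms (Rx 11).
N-27 present → D-63 forms (Rx 5).
R-45 and D-63 present → M-70 forms (Rx 1).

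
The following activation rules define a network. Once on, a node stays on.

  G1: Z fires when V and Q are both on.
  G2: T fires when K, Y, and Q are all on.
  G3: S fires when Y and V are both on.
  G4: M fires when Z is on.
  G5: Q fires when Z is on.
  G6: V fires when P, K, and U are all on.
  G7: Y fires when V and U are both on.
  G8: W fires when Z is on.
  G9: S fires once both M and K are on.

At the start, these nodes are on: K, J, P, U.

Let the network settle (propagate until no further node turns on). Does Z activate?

No

Z would need V and Q (G1), but Q never turns on.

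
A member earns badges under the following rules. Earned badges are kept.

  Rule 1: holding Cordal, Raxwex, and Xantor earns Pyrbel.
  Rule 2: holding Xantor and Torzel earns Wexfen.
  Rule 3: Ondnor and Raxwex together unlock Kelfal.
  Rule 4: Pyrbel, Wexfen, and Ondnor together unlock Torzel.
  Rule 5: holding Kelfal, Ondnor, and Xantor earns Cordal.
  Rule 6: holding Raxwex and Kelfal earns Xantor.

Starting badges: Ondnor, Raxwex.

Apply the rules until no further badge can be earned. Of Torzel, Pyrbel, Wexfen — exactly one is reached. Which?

With Ondnor and Raxwex, Kelfal is earned (Rule 3).
With Raxwex and Kelfal, Xantor is earned (Rule 6).
With Kelfal, Ondnor, and Xantor, Cordal is earned (Rule 5).
With Cordal, Raxwex, and Xantor, Pyrbel is earned (Rule 1).
Wexfen would need Xantor and Torzel (Rule 2), but Torzel is never earned. Torzel would need Pyrbel, Wexfen, and Ondnor (Rule 4), but Wexfen is never earned.

Pyrbel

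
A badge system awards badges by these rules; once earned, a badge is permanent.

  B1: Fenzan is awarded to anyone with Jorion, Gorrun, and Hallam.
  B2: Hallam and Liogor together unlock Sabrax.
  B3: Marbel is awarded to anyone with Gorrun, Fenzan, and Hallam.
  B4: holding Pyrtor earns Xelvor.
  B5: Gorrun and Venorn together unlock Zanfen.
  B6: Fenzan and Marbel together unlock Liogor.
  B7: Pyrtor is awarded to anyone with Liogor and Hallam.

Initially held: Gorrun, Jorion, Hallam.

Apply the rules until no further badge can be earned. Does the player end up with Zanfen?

Zanfen would need Gorrun and Venorn (B5), but Venorn is never earned.

No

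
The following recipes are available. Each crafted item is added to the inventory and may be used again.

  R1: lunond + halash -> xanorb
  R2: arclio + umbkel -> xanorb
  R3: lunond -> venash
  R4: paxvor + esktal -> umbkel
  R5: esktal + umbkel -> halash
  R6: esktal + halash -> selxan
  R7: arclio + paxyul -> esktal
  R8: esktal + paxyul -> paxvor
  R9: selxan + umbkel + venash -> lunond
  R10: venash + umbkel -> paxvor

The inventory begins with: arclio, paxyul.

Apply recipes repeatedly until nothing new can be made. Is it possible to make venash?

No

venash would need lunond (R3), but lunond is never obtained.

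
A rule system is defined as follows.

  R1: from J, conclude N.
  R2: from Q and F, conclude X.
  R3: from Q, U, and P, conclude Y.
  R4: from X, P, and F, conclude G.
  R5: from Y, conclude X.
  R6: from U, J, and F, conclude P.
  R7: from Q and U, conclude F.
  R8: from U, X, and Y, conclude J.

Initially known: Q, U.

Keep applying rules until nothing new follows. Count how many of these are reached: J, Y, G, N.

0

J would need U, X, and Y (R8), but Y is never established.
Y would need Q, U, and P (R3), but P is never established.
G would need X, P, and F (R4), but P is never established.
N would need J (R1), but J is never established.
None of the 4 are reached.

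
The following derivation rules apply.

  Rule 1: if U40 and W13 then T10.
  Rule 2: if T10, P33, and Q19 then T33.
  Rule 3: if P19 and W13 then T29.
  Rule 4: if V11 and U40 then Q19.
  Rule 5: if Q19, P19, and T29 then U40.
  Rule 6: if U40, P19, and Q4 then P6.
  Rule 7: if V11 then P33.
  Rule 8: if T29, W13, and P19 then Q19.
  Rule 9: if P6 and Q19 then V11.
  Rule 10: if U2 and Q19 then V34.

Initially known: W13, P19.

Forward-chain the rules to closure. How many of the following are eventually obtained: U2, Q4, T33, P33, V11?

0

No rule produces U2, and it is not given.
No rule produces Q4, and it is not given.
T33 would need T10, P33, and Q19 (Rule 2), but P33 is never established.
P33 would need V11 (Rule 7), but V11 is never established.
V11 would need P6 and Q19 (Rule 9), but P6 is never established.
None of the 5 are reached.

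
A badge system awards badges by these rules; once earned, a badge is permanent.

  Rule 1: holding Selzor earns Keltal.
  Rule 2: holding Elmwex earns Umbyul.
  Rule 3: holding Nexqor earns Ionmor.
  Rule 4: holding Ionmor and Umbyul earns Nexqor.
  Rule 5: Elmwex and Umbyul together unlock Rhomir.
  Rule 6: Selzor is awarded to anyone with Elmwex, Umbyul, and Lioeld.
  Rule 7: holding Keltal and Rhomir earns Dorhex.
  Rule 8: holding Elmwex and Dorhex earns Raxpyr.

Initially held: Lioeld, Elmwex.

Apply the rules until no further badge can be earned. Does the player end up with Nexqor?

No

Nexqor would need Ionmor and Umbyul (Rule 4), but Ionmor is never earned.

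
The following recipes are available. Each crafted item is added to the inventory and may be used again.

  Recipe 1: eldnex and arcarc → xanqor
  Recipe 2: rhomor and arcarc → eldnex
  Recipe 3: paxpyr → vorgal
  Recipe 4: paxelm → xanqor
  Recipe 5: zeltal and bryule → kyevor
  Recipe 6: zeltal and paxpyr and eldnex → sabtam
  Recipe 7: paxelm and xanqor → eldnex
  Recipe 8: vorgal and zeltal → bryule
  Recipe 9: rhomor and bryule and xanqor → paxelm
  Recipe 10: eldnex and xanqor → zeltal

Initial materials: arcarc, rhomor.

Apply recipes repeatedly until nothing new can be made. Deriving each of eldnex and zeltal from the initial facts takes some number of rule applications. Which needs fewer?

eldnex

eldnex: Using Recipe 2, rhomor and arcarc make eldnex. [1 rule application]
zeltal: rhomor and arcarc → eldnex (Recipe 2). Using Recipe 1, eldnex and arcarc make xanqor. eldnex and xanqor → zeltal (Recipe 10). [3 rule applications]
eldnex needs fewer.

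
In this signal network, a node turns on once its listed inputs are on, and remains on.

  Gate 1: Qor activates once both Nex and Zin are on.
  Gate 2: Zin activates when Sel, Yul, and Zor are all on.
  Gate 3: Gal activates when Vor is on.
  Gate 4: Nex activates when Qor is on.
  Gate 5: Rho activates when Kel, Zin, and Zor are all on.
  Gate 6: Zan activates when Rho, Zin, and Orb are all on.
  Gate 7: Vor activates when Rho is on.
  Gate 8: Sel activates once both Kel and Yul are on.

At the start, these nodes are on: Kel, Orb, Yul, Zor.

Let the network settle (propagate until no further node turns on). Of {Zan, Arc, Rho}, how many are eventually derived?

Kel and Yul are on, so Sel activates (Gate 8).
Sel, Yul, and Zor are on, so Zin activates (Gate 2).
Kel, Zin, and Zor are on, so Rho activates (Gate 5).
Gate 6: Rho, Zin, and Orb on → Zan on.
Zan: reached.
No rule produces Arc, and it is not given.
Rho: reached.
Reached: Zan and Rho — 2 of the 3.

2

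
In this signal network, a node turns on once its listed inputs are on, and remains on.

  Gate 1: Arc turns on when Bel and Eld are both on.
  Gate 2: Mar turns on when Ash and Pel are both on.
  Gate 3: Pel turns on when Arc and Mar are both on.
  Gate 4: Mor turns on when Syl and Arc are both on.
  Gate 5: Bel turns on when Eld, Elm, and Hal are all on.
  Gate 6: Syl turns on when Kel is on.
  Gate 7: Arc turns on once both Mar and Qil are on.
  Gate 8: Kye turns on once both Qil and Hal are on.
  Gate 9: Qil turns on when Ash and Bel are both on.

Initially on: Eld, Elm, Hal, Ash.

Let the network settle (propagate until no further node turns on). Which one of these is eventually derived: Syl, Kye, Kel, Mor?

Eld, Elm, and Hal are on, so Bel turns on (Gate 5).
Ash and Bel are on, so Qil turns on (Gate 9).
Gate 8: Qil and Hal on → Kye on.
Mor would need Syl and Arc (Gate 4), but Syl never turns on. Syl would need Kel (Gate 6), but Kel never turns on. No rule produces Kel, and it is not given.

Kye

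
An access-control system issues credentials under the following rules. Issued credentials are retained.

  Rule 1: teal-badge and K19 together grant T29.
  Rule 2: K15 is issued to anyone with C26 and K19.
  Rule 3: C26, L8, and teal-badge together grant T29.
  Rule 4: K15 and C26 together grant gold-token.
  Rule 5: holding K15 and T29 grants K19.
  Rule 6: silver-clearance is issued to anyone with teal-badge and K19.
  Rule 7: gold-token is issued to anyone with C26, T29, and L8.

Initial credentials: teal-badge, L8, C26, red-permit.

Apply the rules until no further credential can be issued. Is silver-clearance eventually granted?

No

silver-clearance would need teal-badge and K19 (Rule 6), but K19 is never granted.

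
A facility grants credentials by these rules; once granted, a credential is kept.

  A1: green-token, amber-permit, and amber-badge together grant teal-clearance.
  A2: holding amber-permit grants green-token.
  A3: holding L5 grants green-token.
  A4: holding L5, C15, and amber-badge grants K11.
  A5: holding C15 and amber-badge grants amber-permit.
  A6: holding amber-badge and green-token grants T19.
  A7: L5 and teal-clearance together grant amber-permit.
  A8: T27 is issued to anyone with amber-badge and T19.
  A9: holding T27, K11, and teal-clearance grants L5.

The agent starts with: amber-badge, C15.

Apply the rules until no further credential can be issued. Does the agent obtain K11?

K11 would need L5, C15, and amber-badge (A4), but L5 is never granted.

No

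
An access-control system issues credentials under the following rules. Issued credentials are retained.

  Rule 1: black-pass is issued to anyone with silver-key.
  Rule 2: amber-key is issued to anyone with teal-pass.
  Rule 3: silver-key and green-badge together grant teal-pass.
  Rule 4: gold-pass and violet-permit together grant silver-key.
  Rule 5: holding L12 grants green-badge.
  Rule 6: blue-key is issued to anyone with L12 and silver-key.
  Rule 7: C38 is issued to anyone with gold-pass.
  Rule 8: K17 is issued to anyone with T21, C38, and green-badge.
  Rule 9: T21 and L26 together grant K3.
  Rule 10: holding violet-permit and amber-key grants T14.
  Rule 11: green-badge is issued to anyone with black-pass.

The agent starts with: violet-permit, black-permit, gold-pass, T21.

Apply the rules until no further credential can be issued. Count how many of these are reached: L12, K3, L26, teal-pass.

1

Holding gold-pass and violet-permit grants silver-key (Rule 4).
Holding silver-key grants black-pass (Rule 1).
Holding black-pass grants green-badge (Rule 11).
Holding silver-key and green-badge grants teal-pass (Rule 3).
No rule produces L12, and it is not given.
K3 would need T21 and L26 (Rule 9), but L26 is never granted.
No rule produces L26, and it is not given.
teal-pass: reached.
Reached: teal-pass — 1 of the 4.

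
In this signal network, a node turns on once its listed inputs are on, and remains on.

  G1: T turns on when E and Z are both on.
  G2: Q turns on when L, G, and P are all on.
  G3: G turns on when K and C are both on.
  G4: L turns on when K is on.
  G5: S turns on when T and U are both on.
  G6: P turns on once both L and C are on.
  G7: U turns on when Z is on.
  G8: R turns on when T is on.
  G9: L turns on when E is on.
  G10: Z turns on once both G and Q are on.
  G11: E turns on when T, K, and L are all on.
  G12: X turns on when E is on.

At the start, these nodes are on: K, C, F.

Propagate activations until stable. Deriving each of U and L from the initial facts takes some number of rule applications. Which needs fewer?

L

L: K is on, so L turns on (G4). [1 rule application]
U: G4: K on → L on. G3: K and C on → G on. L and C are on, so P turns on (G6). G2: L, G, and P on → Q on. G and Q are on, so Z turns on (G10). Z is on, so U turns on (G7). [6 rule applications]
L needs fewer.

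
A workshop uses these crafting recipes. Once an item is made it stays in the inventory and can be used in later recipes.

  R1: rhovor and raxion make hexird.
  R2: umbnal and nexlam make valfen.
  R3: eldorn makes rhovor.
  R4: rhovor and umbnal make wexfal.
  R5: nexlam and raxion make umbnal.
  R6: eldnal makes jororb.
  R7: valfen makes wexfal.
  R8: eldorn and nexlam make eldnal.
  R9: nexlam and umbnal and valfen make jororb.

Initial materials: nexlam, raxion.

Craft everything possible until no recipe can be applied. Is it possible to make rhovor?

rhovor would need eldorn (R3), but eldorn is never obtained.

No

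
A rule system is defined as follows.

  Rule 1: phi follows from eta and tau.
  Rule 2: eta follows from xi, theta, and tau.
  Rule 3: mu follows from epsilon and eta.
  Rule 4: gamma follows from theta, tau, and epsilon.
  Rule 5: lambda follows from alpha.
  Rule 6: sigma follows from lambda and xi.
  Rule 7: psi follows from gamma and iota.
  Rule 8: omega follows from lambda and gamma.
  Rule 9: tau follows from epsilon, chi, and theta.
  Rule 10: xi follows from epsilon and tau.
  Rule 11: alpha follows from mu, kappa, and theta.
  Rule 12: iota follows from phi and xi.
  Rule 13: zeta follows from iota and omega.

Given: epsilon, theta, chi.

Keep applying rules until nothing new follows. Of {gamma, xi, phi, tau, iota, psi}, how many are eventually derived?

6

From epsilon, chi, and theta, Rule 9 gives tau.
epsilon and tau hold, so xi follows (Rule 10).
theta, tau, and epsilon hold, so gamma follows (Rule 4).
xi, theta, and tau hold, so eta follows (Rule 2).
From eta and tau, Rule 1 gives phi.
From phi and xi, Rule 12 gives iota.
From gamma and iota, Rule 7 gives psi.
gamma: reached.
xi: reached.
phi: reached.
tau: reached.
iota: reached.
psi: reached.
All 6 are reached.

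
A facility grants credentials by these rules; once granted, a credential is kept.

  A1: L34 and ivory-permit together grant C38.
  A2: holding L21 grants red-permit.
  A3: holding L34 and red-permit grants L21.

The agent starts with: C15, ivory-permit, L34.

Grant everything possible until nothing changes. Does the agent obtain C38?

Holding L34 and ivory-permit grants C38 (A1).

Yes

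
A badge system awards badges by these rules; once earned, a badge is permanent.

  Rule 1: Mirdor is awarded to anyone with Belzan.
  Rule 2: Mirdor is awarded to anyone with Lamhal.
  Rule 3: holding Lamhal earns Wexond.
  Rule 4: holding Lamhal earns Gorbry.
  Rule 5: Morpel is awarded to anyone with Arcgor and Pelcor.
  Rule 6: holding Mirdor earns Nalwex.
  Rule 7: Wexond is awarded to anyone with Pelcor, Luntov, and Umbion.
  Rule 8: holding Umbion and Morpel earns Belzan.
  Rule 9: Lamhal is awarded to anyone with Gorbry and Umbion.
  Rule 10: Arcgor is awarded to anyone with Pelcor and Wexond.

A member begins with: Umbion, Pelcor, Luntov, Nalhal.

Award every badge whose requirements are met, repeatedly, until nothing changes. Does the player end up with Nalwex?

Yes

With Pelcor, Luntov, and Umbion, Wexond is earned (Rule 7).
With Pelcor and Wexond, Arcgor is earned (Rule 10).
With Arcgor and Pelcor, Morpel is earned (Rule 5).
With Umbion and Morpel, Belzan is earned (Rule 8).
With Belzan, Mirdor is earned (Rule 1).
With Mirdor, Nalwex is earned (Rule 6).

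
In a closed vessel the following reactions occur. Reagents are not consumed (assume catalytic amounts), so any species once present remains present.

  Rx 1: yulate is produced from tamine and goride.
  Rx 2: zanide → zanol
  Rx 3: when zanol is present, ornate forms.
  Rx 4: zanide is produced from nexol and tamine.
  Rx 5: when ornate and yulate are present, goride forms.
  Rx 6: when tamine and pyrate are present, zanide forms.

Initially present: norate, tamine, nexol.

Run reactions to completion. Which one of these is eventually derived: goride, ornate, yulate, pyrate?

ornate

nexol and tamine present → zanide forms (Rx 4).
zanide present → zanol forms (Rx 2).
zanol present → ornate forms (Rx 3).
yulate would need tamine and goride (Rx 1), but goride never forms. goride would need ornate and yulate (Rx 5), but yulate never forms. No rule produces pyrate, and it is not given.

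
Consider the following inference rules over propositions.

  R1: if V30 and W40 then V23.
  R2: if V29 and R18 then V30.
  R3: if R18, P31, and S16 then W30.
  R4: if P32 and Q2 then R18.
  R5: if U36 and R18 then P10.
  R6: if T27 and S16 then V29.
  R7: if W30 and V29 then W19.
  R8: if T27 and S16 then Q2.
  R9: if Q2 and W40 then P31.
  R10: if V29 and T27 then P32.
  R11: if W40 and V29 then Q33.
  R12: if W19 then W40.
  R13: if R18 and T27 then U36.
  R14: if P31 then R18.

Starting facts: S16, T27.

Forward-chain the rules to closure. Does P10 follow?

Yes

From T27 and S16, R8 gives Q2.
From T27 and S16, R6 gives V29.
From V29 and T27, R10 gives P32.
P32 and Q2 hold, so R18 follows (R4).
R18 and T27 hold, so U36 follows (R13).
U36 and R18 hold, so P10 follows (R5).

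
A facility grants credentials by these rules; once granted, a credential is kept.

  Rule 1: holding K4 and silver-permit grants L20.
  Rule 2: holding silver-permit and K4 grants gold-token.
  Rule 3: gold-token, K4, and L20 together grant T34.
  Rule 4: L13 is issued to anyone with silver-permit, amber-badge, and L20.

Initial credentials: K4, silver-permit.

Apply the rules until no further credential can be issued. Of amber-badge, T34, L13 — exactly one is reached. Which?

Holding K4 and silver-permit grants L20 (Rule 1).
Holding silver-permit and K4 grants gold-token (Rule 2).
Holding gold-token, K4, and L20 grants T34 (Rule 3).
L13 would need silver-permit, amber-badge, and L20 (Rule 4), but amber-badge is never granted. No rule produces amber-badge, and it is not given.

T34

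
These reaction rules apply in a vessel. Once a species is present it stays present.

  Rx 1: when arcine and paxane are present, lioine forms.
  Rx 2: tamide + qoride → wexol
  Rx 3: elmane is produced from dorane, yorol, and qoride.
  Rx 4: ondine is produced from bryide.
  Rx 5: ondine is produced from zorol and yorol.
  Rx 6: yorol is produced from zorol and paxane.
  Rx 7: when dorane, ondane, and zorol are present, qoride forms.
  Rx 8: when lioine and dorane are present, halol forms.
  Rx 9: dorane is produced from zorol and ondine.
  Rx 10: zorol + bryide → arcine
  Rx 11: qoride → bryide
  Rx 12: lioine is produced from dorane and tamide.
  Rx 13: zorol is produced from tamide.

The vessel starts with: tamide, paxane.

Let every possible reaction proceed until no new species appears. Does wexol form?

No

wexol would need tamide and qoride (Rx 2), but qoride never forms.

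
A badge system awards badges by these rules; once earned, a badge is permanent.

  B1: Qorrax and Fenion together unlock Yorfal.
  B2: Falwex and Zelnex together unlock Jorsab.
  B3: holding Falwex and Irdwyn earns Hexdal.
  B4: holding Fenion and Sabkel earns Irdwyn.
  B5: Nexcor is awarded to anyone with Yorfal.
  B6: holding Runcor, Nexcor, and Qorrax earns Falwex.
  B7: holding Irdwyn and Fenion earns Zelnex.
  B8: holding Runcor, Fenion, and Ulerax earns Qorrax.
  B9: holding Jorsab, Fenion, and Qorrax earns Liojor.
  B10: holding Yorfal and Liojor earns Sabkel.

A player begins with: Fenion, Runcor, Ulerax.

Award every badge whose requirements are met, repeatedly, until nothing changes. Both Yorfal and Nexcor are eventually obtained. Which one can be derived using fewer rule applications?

Yorfal

Yorfal: With Runcor, Fenion, and Ulerax, Qorrax is earned (B8). With Qorrax and Fenion, Yorfal is earned (B1). [2 rule applications]
Nexcor: With Runcor, Fenion, and Ulerax, Qorrax is earned (B8). With Qorrax and Fenion, Yorfal is earned (B1). With Yorfal, Nexcor is earned (B5). [3 rule applications]
Yorfal needs fewer.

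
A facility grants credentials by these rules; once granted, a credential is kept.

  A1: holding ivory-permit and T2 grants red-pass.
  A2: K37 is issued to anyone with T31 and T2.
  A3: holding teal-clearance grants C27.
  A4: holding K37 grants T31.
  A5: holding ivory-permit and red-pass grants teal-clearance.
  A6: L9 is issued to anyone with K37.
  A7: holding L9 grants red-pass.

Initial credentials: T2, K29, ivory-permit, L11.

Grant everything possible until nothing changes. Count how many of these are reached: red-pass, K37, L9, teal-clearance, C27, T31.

3

Holding ivory-permit and T2 grants red-pass (A1).
Holding ivory-permit and red-pass grants teal-clearance (A5).
Holding teal-clearance grants C27 (A3).
red-pass: reached.
K37 would need T31 and T2 (A2), but T31 is never granted.
L9 would need K37 (A6), but K37 is never granted.
teal-clearance: reached.
C27: reached.
T31 would need K37 (A4), but K37 is never granted.
Reached: red-pass, teal-clearance, and C27 — 3 of the 6.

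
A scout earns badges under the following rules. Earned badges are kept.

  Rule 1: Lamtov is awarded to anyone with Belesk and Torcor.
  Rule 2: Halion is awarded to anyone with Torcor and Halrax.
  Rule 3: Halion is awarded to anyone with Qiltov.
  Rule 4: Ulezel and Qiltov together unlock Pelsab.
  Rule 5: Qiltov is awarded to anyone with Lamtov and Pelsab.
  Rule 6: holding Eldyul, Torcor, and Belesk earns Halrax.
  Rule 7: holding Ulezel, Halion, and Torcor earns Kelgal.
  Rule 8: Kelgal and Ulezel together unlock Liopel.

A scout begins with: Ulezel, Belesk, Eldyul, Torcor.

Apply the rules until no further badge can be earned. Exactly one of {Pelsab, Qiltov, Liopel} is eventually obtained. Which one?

Liopel

With Eldyul, Torcor, and Belesk, Halrax is earned (Rule 6).
With Torcor and Halrax, Halion is earned (Rule 2).
With Ulezel, Halion, and Torcor, Kelgal is earned (Rule 7).
With Kelgal and Ulezel, Liopel is earned (Rule 8).
Pelsab would need Ulezel and Qiltov (Rule 4), but Qiltov is never earned. Qiltov would need Lamtov and Pelsab (Rule 5), but Pelsab is never earned.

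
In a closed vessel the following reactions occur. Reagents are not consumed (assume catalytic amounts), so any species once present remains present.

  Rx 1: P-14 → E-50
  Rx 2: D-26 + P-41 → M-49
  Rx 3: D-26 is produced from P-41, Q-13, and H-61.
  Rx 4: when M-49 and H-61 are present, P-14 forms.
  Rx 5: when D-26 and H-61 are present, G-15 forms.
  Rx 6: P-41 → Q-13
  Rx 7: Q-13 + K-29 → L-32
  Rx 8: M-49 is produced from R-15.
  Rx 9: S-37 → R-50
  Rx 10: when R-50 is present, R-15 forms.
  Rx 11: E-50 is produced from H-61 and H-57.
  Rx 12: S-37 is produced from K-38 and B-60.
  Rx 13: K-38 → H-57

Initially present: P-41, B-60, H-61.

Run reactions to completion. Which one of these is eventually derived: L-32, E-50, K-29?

E-50

P-41 present → Q-13 forms (Rx 6).
P-41, Q-13, and H-61 present → D-26 forms (Rx 3).
D-26 and P-41 present → M-49 forms (Rx 2).
M-49 and H-61 present → P-14 forms (Rx 4).
P-14 present → E-50 forms (Rx 1).
No rule produces K-29, and it is not given. L-32 would need Q-13 and K-29 (Rx 7), but K-29 never forms.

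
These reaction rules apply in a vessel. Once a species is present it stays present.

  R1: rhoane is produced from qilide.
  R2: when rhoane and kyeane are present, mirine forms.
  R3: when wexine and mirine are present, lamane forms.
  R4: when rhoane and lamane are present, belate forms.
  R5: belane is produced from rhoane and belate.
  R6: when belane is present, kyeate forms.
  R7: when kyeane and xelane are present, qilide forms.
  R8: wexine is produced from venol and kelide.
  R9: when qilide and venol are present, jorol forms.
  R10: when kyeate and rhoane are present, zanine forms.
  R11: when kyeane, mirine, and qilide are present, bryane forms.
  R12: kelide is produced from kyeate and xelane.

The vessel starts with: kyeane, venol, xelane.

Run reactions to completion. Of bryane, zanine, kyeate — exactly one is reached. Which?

bryane

kyeane and xelane present → qilide forms (R7).
qilide present → rhoane forms (R1).
rhoane and kyeane present → mirine forms (R2).
kyeane, mirine, and qilide present → bryane forms (R11).
kyeate would need belane (R6), but belane never forms. zanine would need kyeate and rhoane (R10), but kyeate never forms.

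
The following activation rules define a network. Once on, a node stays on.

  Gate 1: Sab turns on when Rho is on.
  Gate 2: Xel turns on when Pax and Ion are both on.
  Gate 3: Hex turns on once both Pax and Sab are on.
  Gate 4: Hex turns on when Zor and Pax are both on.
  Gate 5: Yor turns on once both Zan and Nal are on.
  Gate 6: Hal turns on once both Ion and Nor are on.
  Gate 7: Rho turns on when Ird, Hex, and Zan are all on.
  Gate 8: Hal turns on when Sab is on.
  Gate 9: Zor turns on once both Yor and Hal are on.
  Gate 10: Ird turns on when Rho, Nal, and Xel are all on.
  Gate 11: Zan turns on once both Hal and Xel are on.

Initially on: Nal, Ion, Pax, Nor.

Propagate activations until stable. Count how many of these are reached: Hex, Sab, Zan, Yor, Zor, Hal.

Ion and Nor are on, so Hal turns on (Gate 6).
Gate 2: Pax and Ion on → Xel on.
Hal and Xel are on, so Zan turns on (Gate 11).
Zan and Nal are on, so Yor turns on (Gate 5).
Gate 9: Yor and Hal on → Zor on.
Gate 4: Zor and Pax on → Hex on.
Hex: reached.
Sab would need Rho (Gate 1), but Rho never turns on.
Zan: reached.
Yor: reached.
Zor: reached.
Hal: reached.
Reached: Hex, Zan, Yor, Zor, and Hal — 5 of the 6.

5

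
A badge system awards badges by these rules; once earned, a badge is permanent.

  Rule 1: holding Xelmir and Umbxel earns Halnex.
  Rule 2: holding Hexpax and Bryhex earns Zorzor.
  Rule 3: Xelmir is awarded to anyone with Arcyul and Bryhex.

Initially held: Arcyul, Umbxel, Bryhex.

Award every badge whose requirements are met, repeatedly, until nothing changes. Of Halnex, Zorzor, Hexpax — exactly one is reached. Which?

Halnex

With Arcyul and Bryhex, Xelmir is earned (Rule 3).
With Xelmir and Umbxel, Halnex is earned (Rule 1).
No rule produces Hexpax, and it is not given. Zorzor would need Hexpax and Bryhex (Rule 2), but Hexpax is never earned.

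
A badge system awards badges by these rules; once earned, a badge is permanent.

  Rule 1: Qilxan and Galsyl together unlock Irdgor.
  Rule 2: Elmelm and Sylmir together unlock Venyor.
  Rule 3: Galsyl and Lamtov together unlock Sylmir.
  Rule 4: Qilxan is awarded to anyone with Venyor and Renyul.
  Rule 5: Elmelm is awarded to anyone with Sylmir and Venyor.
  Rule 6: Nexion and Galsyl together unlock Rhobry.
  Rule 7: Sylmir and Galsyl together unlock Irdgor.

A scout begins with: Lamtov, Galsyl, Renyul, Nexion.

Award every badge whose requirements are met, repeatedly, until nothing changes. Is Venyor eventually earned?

Venyor would need Elmelm and Sylmir (Rule 2), but Elmelm is never earned.

No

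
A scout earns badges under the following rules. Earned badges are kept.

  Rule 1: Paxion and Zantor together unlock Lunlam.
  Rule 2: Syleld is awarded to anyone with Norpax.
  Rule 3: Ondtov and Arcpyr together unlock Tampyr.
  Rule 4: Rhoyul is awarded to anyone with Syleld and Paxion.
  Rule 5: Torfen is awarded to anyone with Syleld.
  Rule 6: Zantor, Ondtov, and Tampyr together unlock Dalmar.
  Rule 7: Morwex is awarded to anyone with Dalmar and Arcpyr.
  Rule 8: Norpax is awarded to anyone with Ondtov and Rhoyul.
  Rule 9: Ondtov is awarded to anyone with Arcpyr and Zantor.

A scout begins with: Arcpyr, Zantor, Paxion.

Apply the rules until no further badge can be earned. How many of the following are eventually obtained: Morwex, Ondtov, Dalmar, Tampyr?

4

With Arcpyr and Zantor, Ondtov is earned (Rule 9).
With Ondtov and Arcpyr, Tampyr is earned (Rule 3).
With Zantor, Ondtov, and Tampyr, Dalmar is earned (Rule 6).
With Dalmar and Arcpyr, Morwex is earned (Rule 7).
Morwex: reached.
Ondtov: reached.
Dalmar: reached.
Tampyr: reached.
All 4 are reached.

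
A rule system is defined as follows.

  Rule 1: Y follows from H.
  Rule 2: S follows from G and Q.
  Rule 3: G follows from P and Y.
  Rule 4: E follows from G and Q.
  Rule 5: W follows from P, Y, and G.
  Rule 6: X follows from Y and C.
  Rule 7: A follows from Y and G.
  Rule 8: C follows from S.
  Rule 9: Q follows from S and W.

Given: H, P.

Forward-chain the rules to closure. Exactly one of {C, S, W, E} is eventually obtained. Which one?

W

From H, Rule 1 gives Y.
From P and Y, Rule 3 gives G.
From P, Y, and G, Rule 5 gives W.
C would need S (Rule 8), but S is never established. E would need G and Q (Rule 4), but Q is never established. S would need G and Q (Rule 2), but Q is never established.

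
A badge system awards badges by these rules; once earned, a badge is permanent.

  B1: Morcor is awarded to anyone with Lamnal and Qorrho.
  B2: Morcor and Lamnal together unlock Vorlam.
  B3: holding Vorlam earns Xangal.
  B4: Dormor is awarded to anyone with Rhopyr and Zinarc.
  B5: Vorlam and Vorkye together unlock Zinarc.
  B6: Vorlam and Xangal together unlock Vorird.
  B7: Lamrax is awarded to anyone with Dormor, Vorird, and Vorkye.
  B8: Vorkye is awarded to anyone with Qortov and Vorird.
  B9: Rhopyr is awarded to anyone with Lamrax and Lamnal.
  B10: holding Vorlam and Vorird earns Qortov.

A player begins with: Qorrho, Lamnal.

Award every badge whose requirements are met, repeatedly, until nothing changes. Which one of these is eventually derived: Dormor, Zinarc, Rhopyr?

With Lamnal and Qorrho, Morcor is earned (B1).
With Morcor and Lamnal, Vorlam is earned (B2).
With Vorlam, Xangal is earned (B3).
With Vorlam and Xangal, Vorird is earned (B6).
With Vorlam and Vorird, Qortov is earned (B10).
With Qortov and Vorird, Vorkye is earned (B8).
With Vorlam and Vorkye, Zinarc is earned (B5).
Dormor would need Rhopyr and Zinarc (B4), but Rhopyr is never earned. Rhopyr would need Lamrax and Lamnal (B9), but Lamrax is never earned.

Zinarc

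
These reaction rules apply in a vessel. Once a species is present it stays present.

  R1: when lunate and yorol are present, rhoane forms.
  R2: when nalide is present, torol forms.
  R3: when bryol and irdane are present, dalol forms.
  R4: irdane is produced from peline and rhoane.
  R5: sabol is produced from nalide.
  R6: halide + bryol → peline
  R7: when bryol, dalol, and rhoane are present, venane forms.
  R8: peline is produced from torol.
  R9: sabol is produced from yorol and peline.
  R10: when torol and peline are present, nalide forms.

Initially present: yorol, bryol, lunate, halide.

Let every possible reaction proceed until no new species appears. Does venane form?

halide and bryol present → peline forms (R6).
lunate and yorol present → rhoane forms (R1).
peline and rhoane present → irdane forms (R4).
bryol and irdane present → dalol forms (R3).
bryol, dalol, and rhoane present → venane forms (R7).

Yes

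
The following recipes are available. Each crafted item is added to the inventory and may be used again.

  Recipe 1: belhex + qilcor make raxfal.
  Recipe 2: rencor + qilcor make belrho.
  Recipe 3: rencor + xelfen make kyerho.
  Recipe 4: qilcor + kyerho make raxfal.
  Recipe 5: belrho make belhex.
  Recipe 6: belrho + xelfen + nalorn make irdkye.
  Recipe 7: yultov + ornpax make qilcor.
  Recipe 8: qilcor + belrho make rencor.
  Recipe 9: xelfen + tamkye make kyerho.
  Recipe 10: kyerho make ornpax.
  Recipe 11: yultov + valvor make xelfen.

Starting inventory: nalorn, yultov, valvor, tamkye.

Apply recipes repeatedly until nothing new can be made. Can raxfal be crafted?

yultov + valvor → xelfen (Recipe 11).
xelfen + tamkye → kyerho (Recipe 9).
Using Recipe 10, kyerho makes ornpax.
yultov + ornpax → qilcor (Recipe 7).
Using Recipe 4, qilcor and kyerho make raxfal.

Yes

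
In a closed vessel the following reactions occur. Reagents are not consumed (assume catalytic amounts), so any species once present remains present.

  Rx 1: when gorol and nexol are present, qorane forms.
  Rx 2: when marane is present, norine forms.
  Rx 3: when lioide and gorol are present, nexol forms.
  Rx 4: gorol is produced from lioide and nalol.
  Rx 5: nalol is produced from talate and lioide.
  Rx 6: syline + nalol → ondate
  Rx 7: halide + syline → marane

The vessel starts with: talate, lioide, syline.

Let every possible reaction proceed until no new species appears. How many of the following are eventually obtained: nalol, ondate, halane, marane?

talate and lioide present → nalol forms (Rx 5).
syline and nalol present → ondate forms (Rx 6).
nalol: reached.
ondate: reached.
No rule produces halane, and it is not given.
marane would need halide and syline (Rx 7), but halide never forms.
Reached: nalol and ondate — 2 of the 4.

2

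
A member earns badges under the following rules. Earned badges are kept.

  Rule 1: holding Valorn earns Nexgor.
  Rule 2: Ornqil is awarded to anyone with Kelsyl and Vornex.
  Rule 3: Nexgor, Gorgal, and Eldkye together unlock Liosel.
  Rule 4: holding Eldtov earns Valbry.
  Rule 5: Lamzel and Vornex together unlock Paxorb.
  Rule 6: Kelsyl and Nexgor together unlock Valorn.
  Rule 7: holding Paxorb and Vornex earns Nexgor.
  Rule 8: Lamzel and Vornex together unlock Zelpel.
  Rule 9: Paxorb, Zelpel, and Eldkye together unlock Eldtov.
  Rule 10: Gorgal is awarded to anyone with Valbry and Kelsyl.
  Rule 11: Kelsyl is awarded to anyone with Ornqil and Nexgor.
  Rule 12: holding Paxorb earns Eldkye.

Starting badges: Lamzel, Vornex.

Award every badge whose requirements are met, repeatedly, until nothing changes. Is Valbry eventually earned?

Yes

With Lamzel and Vornex, Paxorb is earned (Rule 5).
With Lamzel and Vornex, Zelpel is earned (Rule 8).
With Paxorb, Eldkye is earned (Rule 12).
With Paxorb, Zelpel, and Eldkye, Eldtov is earned (Rule 9).
With Eldtov, Valbry is earned (Rule 4).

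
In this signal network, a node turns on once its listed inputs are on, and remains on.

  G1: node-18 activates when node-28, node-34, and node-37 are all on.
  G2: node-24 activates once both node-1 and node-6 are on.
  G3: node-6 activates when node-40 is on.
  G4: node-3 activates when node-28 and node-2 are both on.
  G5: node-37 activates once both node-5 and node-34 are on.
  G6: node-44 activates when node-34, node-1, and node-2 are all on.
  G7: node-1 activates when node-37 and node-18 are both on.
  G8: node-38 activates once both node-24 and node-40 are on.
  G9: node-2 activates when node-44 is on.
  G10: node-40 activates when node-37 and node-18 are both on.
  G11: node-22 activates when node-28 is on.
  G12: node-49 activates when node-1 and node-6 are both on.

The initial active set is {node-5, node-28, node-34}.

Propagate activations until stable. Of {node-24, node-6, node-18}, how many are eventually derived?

node-5 and node-34 are on, so node-37 activates (G5).
G1: node-28, node-34, and node-37 on → node-18 on.
G7: node-37 and node-18 on → node-1 on.
G10: node-37 and node-18 on → node-40 on.
node-40 is on, so node-6 activates (G3).
G2: node-1 and node-6 on → node-24 on.
node-24: reached.
node-6: reached.
node-18: reached.
All 3 are reached.

3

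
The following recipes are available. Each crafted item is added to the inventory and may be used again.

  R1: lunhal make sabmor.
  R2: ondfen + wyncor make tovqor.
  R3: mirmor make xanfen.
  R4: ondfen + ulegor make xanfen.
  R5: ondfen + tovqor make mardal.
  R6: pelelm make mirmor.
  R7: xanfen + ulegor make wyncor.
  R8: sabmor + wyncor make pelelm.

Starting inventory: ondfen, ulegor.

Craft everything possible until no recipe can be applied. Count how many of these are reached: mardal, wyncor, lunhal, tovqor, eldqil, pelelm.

Using R4, ondfen and ulegor make xanfen.
Using R7, xanfen and ulegor make wyncor.
Using R2, ondfen and wyncor make tovqor.
Using R5, ondfen and tovqor make mardal.
mardal: reached.
wyncor: reached.
No rule produces lunhal, and it is not given.
tovqor: reached.
No rule produces eldqil, and it is not given.
pelelm would need sabmor and wyncor (R8), but sabmor is never obtained.
Reached: mardal, wyncor, and tovqor — 3 of the 6.

3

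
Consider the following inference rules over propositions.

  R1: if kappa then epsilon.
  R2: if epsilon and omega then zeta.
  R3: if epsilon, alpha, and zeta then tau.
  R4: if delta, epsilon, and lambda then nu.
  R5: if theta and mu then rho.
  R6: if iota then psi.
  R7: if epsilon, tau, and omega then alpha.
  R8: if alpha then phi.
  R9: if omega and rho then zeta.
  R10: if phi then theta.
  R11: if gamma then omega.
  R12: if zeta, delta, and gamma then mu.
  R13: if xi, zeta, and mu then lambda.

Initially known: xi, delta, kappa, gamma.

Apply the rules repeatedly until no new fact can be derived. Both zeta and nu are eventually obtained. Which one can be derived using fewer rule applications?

zeta

zeta: kappa holds, so epsilon follows (R1). From gamma, R11 gives omega. From epsilon and omega, R2 gives zeta. [3 rule applications]
nu: From kappa, R1 gives epsilon. gamma holds, so omega follows (R11). From epsilon and omega, R2 gives zeta. From zeta, delta, and gamma, R12 gives mu. From xi, zeta, and mu, R13 gives lambda. From delta, epsilon, and lambda, R4 gives nu. [6 rule applications]
zeta needs fewer.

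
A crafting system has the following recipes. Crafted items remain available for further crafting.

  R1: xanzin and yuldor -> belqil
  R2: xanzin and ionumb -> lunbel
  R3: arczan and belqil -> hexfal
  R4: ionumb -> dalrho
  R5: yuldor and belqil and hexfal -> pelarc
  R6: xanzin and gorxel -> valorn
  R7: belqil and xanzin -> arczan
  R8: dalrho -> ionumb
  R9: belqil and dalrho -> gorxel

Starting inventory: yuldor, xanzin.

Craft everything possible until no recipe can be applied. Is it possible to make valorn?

No

valorn would need xanzin and gorxel (R6), but gorxel is never obtained.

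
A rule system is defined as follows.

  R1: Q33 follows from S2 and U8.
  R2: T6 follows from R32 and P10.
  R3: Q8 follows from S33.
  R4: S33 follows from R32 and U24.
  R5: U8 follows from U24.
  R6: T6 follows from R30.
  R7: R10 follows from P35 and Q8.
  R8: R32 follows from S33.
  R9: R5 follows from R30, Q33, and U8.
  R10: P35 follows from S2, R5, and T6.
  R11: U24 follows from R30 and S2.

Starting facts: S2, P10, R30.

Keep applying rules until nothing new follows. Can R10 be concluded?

No

R10 would need P35 and Q8 (R7), but Q8 is never established.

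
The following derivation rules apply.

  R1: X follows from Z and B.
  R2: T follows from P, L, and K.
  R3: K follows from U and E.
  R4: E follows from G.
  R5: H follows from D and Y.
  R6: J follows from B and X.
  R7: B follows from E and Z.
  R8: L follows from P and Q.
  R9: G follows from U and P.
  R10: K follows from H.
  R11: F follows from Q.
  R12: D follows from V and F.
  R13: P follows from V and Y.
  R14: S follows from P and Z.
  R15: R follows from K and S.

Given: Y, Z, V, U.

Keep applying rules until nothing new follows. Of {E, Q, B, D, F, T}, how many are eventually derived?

From V and Y, R13 gives P.
From U and P, R9 gives G.
G holds, so E follows (R4).
E and Z hold, so B follows (R7).
E: reached.
No rule produces Q, and it is not given.
B: reached.
D would need V and F (R12), but F is never established.
F would need Q (R11), but Q is never established.
T would need P, L, and K (R2), but L is never established.
Reached: E and B — 2 of the 6.

2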